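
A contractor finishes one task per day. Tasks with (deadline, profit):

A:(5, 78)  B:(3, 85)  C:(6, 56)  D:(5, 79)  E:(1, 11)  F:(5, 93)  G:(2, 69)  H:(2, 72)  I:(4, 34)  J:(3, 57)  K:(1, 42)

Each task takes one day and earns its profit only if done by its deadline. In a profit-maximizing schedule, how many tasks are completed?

Sort by profit descending; place each in the latest free slot ≤ its deadline.
Profit order: F=93 B=85 D=79 A=78 H=72 G=69 J=57 C=56 K=42 I=34 E=11
Assign: F→slot 5, B→slot 3, D→slot 4, A→slot 2, H→slot 1, G skipped, J skipped, C→slot 6, K skipped, I skipped, E skipped.
Slots: [1:H] [2:A] [3:B] [4:D] [5:F] [6:C]
6 of 11 scheduled.

6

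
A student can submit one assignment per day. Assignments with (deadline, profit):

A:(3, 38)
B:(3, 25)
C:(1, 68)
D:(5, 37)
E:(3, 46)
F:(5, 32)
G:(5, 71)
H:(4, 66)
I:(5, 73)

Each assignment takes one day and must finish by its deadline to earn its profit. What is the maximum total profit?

Sort by profit descending; place each in the latest free slot ≤ its deadline.
Profit order: I=73 G=71 C=68 H=66 E=46 A=38 D=37 F=32 B=25
Assign: I→slot 5, G→slot 4, C→slot 1, H→slot 3, E→slot 2, A skipped, D skipped, F skipped, B skipped.
Slots: [1:C] [2:E] [3:H] [4:G] [5:I]
Profit = 68 + 46 + 66 + 71 + 73 = 324

324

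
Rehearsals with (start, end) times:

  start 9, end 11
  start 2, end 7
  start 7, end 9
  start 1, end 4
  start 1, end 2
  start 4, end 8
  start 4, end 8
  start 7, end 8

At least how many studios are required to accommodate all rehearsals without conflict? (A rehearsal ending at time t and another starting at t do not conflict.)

4

Count concurrent intervals with a sweep; the peak is the room count.
Events (time:±→running): 1:+→1 1:+→2 2:-→1 2:+→2 4:-→1 4:+→2 4:+→3 7:-→2 7:+→3 7:+→4 … peak 4.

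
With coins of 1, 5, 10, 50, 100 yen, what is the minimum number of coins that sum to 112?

112 = 1×100 + 1×10 + 2×1
Total coins = 1 + 1 + 2 = 4

4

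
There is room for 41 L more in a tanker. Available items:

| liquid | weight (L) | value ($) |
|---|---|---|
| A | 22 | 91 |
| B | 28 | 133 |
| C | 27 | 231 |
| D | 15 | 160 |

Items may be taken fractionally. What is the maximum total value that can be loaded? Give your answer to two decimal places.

Sort by value per unit weight and fill in that order.
Ratios (sorted): D 10.67, C 8.56, B 4.75, A 4.14
take D (15 @ 160); take 26/27 of C → 222.44. Capacity used 41/41.
Total value = 382.44

382.44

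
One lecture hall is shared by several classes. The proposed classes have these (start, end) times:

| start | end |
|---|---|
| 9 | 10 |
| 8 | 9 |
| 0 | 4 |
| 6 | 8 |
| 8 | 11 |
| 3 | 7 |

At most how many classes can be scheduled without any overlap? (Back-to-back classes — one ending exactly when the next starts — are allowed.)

Sorted by end: (0,4)  (3,7)  (6,8)  (8,9)  (9,10)  (8,11)
take (0,4); skip (3,7); take (6,8); take (8,9); take (9,10); skip (8,11).
Selected 4 classes.

4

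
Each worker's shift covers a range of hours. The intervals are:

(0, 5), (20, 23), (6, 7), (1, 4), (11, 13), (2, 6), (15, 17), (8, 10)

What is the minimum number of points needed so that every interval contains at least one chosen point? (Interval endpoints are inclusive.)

6

By right end: [1,4]  [0,5]  [2,6]  [6,7]  [8,10]  [11,13]  [15,17]  [20,23]
[1,4] uncovered → point at 4; [6,7] uncovered → point at 7; [8,10] uncovered → point at 10; [11,13] uncovered → point at 13; [15,17] uncovered → point at 17; [20,23] uncovered → point at 23.
Points: 4, 7, 10, 13, 17, 23 (6 total).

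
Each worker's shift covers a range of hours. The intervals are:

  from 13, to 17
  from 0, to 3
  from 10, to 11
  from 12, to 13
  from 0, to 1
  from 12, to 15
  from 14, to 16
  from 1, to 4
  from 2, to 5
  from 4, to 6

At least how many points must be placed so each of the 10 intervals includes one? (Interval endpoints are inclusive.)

Process intervals by earliest right end; each time one isn't hit yet, stab at its right endpoint.
By right end: [0,1]  [0,3]  [1,4]  [2,5]  [4,6]  [10,11]  [12,13]  [12,15]  [14,16]  [13,17]
[0,1] uncovered → point at 1; [2,5] uncovered → point at 5; [10,11] uncovered → point at 11; [12,13] uncovered → point at 13; [14,16] uncovered → point at 16.
Points: 1, 5, 11, 13, 16 (5 total).

5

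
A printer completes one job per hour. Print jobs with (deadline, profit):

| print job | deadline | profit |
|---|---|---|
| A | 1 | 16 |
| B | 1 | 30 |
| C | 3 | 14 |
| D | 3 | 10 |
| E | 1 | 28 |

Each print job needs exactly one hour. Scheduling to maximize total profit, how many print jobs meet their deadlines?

3

Profit order: B=30 E=28 A=16 C=14 D=10
Assign: B→slot 1, E skipped, A skipped, C→slot 3, D→slot 2.
Slots: [1:B] [2:D] [3:C]
3 of 5 scheduled.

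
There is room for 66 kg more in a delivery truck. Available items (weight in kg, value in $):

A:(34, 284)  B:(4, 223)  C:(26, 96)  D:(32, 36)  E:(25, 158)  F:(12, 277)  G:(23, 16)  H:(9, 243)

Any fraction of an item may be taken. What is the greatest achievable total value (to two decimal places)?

1071.24

Sort by value per unit weight and fill in that order.
Order: B (223/4=55.75) > H (243/9=27.00) > F (277/12=23.08) > A (284/34=8.35) > E (158/25=6.32) > C (96/26=3.69) > D (36/32=1.12) > G (16/23=0.70)
Fill: take B (4 @ 223) → take H (9 @ 243) → take F (12 @ 277) → take A (34 @ 284) → take 7/25 of E → 44.24; 66/66 used.
Total value = 1071.24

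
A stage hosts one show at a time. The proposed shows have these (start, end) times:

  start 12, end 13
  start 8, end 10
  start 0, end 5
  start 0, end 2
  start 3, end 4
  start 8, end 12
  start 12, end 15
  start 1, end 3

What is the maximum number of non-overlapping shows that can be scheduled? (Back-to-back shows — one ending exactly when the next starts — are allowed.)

4

By end time: (0,2), (1,3), (3,4), (0,5), (8,10), (8,12), (12,13), (12,15).
Pick (0,2); next start ≥ 2 → (3,4); next start ≥ 4 → (8,10); next start ≥ 10 → (12,13).
Selected 4 shows.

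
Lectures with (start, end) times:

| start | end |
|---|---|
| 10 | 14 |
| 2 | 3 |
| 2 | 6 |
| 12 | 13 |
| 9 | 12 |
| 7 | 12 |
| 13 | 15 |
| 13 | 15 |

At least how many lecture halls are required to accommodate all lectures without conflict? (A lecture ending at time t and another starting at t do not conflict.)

3

starts: [2, 2, 7, 9, 10, 12, 13, 13]
ends:   [3, 6, 12, 12, 13, 14, 15, 15]
s2→1 s2→2 e3→1 e6→0 s7→1 s9→2 s10→3  — peak 3.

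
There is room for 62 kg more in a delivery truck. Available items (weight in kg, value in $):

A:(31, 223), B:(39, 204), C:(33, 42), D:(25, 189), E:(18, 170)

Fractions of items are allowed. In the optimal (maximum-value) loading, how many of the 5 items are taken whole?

2

Greedy by value/weight ratio, highest first.
Order: E (170/18=9.44) > D (189/25=7.56) > A (223/31=7.19) > B (204/39=5.23) > C (42/33=1.27)
Fill: take E (18 @ 170) → take D (25 @ 189) → take 19/31 of A → 136.68; 62/62 used.
2 item(s) taken whole; one partial (take 19/31 of A).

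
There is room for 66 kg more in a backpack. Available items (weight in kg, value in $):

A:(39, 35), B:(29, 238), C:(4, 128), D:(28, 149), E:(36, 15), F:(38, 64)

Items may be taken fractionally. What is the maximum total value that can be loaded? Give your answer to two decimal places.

523.42

Greedy by value/weight ratio, highest first.
Ratios (sorted): C 32.00, B 8.21, D 5.32, F 1.68, A 0.90, E 0.42
take C (4 @ 128); take B (29 @ 238); take D (28 @ 149); take 5/38 of F → 8.42. Capacity used 66/66.
Total value = 523.42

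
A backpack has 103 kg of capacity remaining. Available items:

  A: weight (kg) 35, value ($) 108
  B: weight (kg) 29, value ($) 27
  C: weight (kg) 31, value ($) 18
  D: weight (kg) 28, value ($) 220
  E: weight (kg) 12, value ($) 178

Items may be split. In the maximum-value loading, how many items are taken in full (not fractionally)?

Greedy by value/weight ratio, highest first.
Ratios (sorted): E 14.83, D 7.86, A 3.09, B 0.93, C 0.58
take E (12 @ 178); take D (28 @ 220); take A (35 @ 108); take 28/29 of B → 26.07. Capacity used 103/103.
3 item(s) taken whole; one partial (take 28/29 of B).

3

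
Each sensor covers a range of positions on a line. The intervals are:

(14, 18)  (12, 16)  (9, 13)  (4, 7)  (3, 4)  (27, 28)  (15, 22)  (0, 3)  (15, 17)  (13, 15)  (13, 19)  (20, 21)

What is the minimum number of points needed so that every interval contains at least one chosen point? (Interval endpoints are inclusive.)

Process intervals by earliest right end; each time one isn't hit yet, stab at its right endpoint.
By right end: [0,3]  [3,4]  [4,7]  [9,13]  [13,15]  [12,16]  [15,17]  [14,18]  [13,19]  [20,21]  [15,22]  [27,28]
[0,3] uncovered → point at 3; [4,7] uncovered → point at 7; [9,13] uncovered → point at 13; [15,17] uncovered → point at 17; [20,21] uncovered → point at 21; [27,28] uncovered → point at 28.
Points: 3, 7, 13, 17, 21, 28 (6 total).

6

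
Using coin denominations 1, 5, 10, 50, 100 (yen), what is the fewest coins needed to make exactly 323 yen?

323 − 3×100→23 − 2×10→3 − 3×1→0
Total coins = 3 + 2 + 3 = 8

8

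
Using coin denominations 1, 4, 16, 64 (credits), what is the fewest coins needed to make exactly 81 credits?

Greedy: take as many of the largest coin as possible, then repeat with the remainder.
81 − 1×64→17 − 1×16→1 − 1×1→0
Total coins = 1 + 1 + 1 = 3

3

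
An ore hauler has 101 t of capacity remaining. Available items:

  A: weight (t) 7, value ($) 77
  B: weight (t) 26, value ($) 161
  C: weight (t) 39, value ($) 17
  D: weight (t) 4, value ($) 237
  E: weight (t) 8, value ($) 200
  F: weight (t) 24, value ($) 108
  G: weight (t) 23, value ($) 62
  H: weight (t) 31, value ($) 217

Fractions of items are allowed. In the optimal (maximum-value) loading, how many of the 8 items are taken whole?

6

Order: D (237/4=59.25) > E (200/8=25.00) > A (77/7=11.00) > H (217/31=7.00) > B (161/26=6.19) > F (108/24=4.50) > G (62/23=2.70) > C (17/39=0.44)
Fill: take D (4 @ 237) → take E (8 @ 200) → take A (7 @ 77) → take H (31 @ 217) → take B (26 @ 161) → take F (24 @ 108) → take 1/23 of G → 2.70; 101/101 used.
6 item(s) taken whole; one partial (take 1/23 of G).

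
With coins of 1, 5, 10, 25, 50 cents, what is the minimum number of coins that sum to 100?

Use the largest denomination that fits, subtract, and repeat.
100 − 2×50→0
Total coins = 2 = 2

2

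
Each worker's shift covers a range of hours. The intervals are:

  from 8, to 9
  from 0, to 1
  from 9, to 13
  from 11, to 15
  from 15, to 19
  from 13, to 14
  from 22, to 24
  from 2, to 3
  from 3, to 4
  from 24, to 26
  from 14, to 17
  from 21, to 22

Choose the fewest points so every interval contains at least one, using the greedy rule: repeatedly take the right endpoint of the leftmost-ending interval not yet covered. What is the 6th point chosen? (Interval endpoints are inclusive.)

Sorted: [0,1] [2,3] [3,4] [8,9] [9,13] [13,14] [11,15] [14,17] [15,19] [21,22] [22,24] [24,26]
{[0,1]} hit by 1; {[2,3],[3,4]} hit by 3; {[8,9],[9,13]} hit by 9; {[13,14],[11,15],[14,17]} hit by 14; {[15,19]} hit by 19; {[21,22],[22,24]} hit by 22; {[24,26]} hit by 26.
Points: 1, 3, 9, 14, 19, 22, 26 (7 total).

22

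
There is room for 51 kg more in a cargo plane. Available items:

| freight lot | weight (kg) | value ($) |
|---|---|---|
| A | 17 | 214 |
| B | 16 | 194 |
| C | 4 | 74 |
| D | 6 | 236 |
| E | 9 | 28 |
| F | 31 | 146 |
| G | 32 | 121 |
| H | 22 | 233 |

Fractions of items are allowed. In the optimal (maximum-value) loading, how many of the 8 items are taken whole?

Greedy by value/weight ratio, highest first.
Ratios (sorted): D 39.33, C 18.50, A 12.59, B 12.12, H 10.59, F 4.71, G 3.78, E 3.11
take D (6 @ 236); take C (4 @ 74); take A (17 @ 214); take B (16 @ 194); take 8/22 of H → 84.73. Capacity used 51/51.
4 item(s) taken whole; one partial (take 8/22 of H).

4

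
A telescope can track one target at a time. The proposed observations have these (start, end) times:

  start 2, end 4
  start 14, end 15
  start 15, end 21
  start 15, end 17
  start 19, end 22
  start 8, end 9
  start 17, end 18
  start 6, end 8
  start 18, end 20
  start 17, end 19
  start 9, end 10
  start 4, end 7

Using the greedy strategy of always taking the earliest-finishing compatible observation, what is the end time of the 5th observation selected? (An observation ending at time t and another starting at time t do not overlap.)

Greedy by earliest finish: after sorting by end time, pick each interval compatible with the last pick.
Sorted by end: (2,4)  (4,7)  (6,8)  (8,9)  (9,10)  (14,15)  (15,17)  (17,18)  (17,19)  (18,20)  (15,21)  (19,22)
take (2,4); take (4,7); skip (6,8); take (8,9); take (9,10); take (14,15); take (15,17); take (17,18); skip (17,19); take (18,20).
Selected: (2,4) (4,7) (8,9) (9,10) (14,15) (15,17) (17,18) (18,20)

15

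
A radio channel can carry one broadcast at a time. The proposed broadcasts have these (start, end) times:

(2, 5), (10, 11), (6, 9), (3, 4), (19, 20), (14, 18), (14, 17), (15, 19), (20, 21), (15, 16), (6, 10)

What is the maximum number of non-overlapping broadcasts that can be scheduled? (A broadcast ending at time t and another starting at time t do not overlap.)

Order by finish time; keep every interval that doesn't clash with the previous kept one.
By end time: (3,4), (2,5), (6,9), (6,10), (10,11), (15,16), (14,17), (14,18), (15,19), (19,20), (20,21).
Pick (3,4); next start ≥ 4 → (6,9); next start ≥ 9 → (10,11); next start ≥ 11 → (15,16); next start ≥ 16 → (19,20); next start ≥ 20 → (20,21).
Selected 6 broadcasts.

6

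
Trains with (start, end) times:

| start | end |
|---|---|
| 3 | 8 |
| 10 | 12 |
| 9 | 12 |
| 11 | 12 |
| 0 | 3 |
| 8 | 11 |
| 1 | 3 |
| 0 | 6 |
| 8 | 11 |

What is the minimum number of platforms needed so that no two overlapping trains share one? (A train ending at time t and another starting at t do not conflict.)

4

starts: [0, 0, 1, 3, 8, 8, 9, 10, 11]
ends:   [3, 3, 6, 8, 11, 11, 12, 12, 12]
s0→1 s0→2 s1→3 e3→2 e3→1 s3→2 e6→1 e8→0 s8→1 s8→2 s9→3 s10→4  — peak 4.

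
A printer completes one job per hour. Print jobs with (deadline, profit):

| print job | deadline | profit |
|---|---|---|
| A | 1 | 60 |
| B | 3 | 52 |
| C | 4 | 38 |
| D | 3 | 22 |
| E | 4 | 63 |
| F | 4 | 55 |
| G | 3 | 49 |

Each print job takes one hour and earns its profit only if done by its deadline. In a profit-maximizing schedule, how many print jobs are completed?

By profit: E(d4,63), A(d1,60), F(d4,55), B(d3,52), G(d3,49), C(d4,38), D(d3,22)
E→slot 4; A→slot 1; F→slot 3; B→slot 2; G skipped; C skipped; D skipped.
4 of 7 scheduled.

4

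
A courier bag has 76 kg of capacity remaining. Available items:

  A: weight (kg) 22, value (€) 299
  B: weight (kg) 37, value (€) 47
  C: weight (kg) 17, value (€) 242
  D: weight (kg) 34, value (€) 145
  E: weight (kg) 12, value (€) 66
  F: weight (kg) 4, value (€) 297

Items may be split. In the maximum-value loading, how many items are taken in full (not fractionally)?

4

Sort by value per unit weight and fill in that order.
Order: F (297/4=74.25) > C (242/17=14.24) > A (299/22=13.59) > E (66/12=5.50) > D (145/34=4.26) > B (47/37=1.27)
Fill: take F (4 @ 297) → take C (17 @ 242) → take A (22 @ 299) → take E (12 @ 66) → take 21/34 of D → 89.56; 76/76 used.
4 item(s) taken whole; one partial (take 21/34 of D).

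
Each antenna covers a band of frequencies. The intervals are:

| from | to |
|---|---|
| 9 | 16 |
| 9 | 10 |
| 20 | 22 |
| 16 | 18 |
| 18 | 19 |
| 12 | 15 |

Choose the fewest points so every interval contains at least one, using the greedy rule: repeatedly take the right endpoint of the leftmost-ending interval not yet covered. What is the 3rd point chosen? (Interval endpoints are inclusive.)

Sort by right endpoint; whenever an interval is uncovered, place a point at its right end.
By right end: [9,10]  [12,15]  [9,16]  [16,18]  [18,19]  [20,22]
[9,10] uncovered → point at 10; [12,15] uncovered → point at 15; [16,18] uncovered → point at 18; [20,22] uncovered → point at 22.
Points: 10, 15, 18, 22 (4 total).

18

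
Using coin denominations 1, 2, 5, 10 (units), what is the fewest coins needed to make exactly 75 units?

8

75 = 7×10 + 1×5
Total coins = 7 + 1 = 8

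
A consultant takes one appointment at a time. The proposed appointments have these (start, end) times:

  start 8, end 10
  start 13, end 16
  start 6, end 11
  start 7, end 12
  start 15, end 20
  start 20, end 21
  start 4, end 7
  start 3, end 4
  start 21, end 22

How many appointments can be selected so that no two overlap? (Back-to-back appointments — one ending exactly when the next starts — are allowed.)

Sort by end time and greedily take each interval whose start is ≥ the last chosen end.
By end time: (3,4), (4,7), (8,10), (6,11), (7,12), (13,16), (15,20), (20,21), (21,22).
Pick (3,4); next start ≥ 4 → (4,7); next start ≥ 7 → (8,10); next start ≥ 10 → (13,16); next start ≥ 16 → (20,21); next start ≥ 21 → (21,22).
Selected 6 appointments.

6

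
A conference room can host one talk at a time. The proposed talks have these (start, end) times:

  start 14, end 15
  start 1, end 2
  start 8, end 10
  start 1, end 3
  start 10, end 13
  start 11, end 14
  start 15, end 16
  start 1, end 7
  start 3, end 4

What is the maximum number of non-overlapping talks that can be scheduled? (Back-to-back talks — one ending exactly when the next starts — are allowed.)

Sorted by end: (1,2)  (1,3)  (3,4)  (1,7)  (8,10)  (10,13)  (11,14)  (14,15)  (15,16)
take (1,2); take (3,4); take (8,10); take (10,13); take (14,15); take (15,16).
Selected 6 talks.

6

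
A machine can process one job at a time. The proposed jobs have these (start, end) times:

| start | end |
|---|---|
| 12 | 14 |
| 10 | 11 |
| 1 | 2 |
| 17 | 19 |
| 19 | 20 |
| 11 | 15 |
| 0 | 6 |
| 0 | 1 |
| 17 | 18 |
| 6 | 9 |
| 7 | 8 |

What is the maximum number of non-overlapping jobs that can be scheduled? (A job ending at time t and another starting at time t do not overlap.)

Sorted by end: (0,1)  (1,2)  (0,6)  (7,8)  (6,9)  (10,11)  (12,14)  (11,15)  (17,18)  (17,19)  (19,20)
take (0,1); take (1,2); skip (0,6); take (7,8); skip (6,9); take (10,11); take (12,14); skip (11,15); take (17,18); take (19,20).
Selected 7 jobs.

7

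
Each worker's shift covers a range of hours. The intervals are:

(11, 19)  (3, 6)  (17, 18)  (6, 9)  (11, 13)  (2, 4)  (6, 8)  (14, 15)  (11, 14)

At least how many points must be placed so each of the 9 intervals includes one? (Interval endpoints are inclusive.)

5

Sort by right endpoint; whenever an interval is uncovered, place a point at its right end.
By right end: [2,4]  [3,6]  [6,8]  [6,9]  [11,13]  [11,14]  [14,15]  [17,18]  [11,19]
[2,4] uncovered → point at 4; [6,8] uncovered → point at 8; [11,13] uncovered → point at 13; [14,15] uncovered → point at 15; [17,18] uncovered → point at 18.
Points: 4, 8, 13, 15, 18 (5 total).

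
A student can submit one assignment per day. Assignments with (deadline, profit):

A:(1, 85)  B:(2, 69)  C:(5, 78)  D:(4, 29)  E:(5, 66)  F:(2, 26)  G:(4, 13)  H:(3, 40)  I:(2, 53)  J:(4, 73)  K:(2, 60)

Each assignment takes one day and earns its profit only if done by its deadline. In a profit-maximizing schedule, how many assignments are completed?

Profit order: A=85 C=78 J=73 B=69 E=66 K=60 I=53 H=40 D=29 F=26 G=13
Assign: A→slot 1, C→slot 5, J→slot 4, B→slot 2, E→slot 3, K skipped, I skipped, H skipped, D skipped, F skipped, G skipped.
Slots: [1:A] [2:B] [3:E] [4:J] [5:C]
5 of 11 scheduled.

5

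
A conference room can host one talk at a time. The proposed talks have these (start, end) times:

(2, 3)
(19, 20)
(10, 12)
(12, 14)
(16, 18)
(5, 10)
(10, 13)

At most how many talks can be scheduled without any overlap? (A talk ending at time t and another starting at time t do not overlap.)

6

Order by finish time; keep every interval that doesn't clash with the previous kept one.
Sorted by end: (2,3)  (5,10)  (10,12)  (10,13)  (12,14)  (16,18)  (19,20)
take (2,3); take (5,10); take (10,12); take (12,14); take (16,18); take (19,20).
Selected 6 talks.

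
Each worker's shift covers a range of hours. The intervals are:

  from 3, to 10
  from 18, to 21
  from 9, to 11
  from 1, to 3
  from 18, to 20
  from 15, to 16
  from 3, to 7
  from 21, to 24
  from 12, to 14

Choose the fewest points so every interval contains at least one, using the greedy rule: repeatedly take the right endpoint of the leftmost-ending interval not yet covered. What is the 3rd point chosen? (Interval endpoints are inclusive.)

By right end: [1,3]  [3,7]  [3,10]  [9,11]  [12,14]  [15,16]  [18,20]  [18,21]  [21,24]
[1,3] uncovered → point at 3; [9,11] uncovered → point at 11; [12,14] uncovered → point at 14; [15,16] uncovered → point at 16; [18,20] uncovered → point at 20; [21,24] uncovered → point at 24.
Points: 3, 11, 14, 16, 20, 24 (6 total).

14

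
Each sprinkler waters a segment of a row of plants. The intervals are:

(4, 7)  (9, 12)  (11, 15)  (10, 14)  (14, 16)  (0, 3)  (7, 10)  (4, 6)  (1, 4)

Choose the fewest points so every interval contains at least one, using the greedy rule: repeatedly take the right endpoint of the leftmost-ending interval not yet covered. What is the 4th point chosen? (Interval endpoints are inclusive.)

15

Sorted: [0,3] [1,4] [4,6] [4,7] [7,10] [9,12] [10,14] [11,15] [14,16]
{[0,3],[1,4]} hit by 3; {[4,6],[4,7]} hit by 6; {[7,10],[9,12],[10,14]} hit by 10; {[11,15],[14,16]} hit by 15.
Points: 3, 6, 10, 15 (4 total).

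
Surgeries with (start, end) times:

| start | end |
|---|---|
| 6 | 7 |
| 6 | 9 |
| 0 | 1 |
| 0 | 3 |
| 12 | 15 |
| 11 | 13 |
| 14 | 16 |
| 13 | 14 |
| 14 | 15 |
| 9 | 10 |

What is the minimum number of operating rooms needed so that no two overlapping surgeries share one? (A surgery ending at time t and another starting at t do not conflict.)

The answer is the maximum number of intervals overlapping at any instant.
Events (time:±→running): 0:+→1 0:+→2 1:-→1 3:-→0 6:+→1 6:+→2 7:-→1 9:-→0 9:+→1 10:-→0 11:+→1 12:+→2 13:-→1 13:+→2 14:-→1 14:+→2 14:+→3 … peak 3.

3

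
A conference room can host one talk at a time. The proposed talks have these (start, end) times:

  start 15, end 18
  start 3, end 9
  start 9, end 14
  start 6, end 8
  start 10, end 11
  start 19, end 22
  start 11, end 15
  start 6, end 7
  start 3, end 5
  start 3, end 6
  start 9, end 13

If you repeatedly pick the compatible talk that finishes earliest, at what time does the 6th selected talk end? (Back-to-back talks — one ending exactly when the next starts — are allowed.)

22

Sorted by end: (3,5)  (3,6)  (6,7)  (6,8)  (3,9)  (10,11)  (9,13)  (9,14)  (11,15)  (15,18)  (19,22)
take (3,5); skip (3,6); take (6,7); take (10,11); take (11,15); take (15,18); take (19,22).
Selected: (3,5) (6,7) (10,11) (11,15) (15,18) (19,22)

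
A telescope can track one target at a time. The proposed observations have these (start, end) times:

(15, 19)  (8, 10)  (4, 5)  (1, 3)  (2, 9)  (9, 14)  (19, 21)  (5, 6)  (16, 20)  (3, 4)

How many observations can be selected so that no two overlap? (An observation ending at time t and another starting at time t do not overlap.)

Order by finish time; keep every interval that doesn't clash with the previous kept one.
Sorted by end: (1,3)  (3,4)  (4,5)  (5,6)  (2,9)  (8,10)  (9,14)  (15,19)  (16,20)  (19,21)
take (1,3); take (3,4); take (4,5); take (5,6); skip (2,9); take (8,10); take (15,19); take (19,21).
Selected 7 observations.

7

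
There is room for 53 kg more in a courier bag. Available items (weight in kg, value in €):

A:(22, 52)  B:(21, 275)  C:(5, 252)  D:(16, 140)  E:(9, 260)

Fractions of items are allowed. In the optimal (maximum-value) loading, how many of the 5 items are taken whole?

4

Greedy by value/weight ratio, highest first.
Ratios (sorted): C 50.40, E 28.89, B 13.10, D 8.75, A 2.36
take C (5 @ 252); take E (9 @ 260); take B (21 @ 275); take D (16 @ 140); take 2/22 of A → 4.73. Capacity used 53/53.
4 item(s) taken whole; one partial (take 2/22 of A).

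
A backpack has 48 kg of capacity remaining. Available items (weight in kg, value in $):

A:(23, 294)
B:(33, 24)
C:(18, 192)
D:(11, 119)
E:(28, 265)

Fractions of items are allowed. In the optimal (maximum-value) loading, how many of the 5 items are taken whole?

2

Ratios (sorted): A 12.78, D 10.82, C 10.67, E 9.46, B 0.73
take A (23 @ 294); take D (11 @ 119); take 14/18 of C → 149.33. Capacity used 48/48.
2 item(s) taken whole; one partial (take 14/18 of C).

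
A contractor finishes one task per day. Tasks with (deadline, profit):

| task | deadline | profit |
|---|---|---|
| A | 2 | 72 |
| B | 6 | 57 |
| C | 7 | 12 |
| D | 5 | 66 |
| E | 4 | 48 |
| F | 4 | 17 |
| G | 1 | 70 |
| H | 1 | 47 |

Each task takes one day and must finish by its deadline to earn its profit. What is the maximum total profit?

By profit: A(d2,72), G(d1,70), D(d5,66), B(d6,57), E(d4,48), H(d1,47), F(d4,17), C(d7,12)
A→slot 2; G→slot 1; D→slot 5; B→slot 6; E→slot 4; H skipped; F→slot 3; C→slot 7.
Profit = 70 + 72 + 17 + 48 + 66 + 57 + 12 = 342

342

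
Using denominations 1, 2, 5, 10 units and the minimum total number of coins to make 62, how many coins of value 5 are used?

0

62 = 6×10 + 1×2
Count of 5: 0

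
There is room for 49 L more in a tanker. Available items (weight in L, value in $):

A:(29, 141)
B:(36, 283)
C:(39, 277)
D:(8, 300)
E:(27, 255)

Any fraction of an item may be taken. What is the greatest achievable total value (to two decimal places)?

Sort by value per unit weight and fill in that order.
Ratios (sorted): D 37.50, E 9.44, B 7.86, C 7.10, A 4.86
take D (8 @ 300); take E (27 @ 255); take 14/36 of B → 110.06. Capacity used 49/49.
Total value = 665.06

665.06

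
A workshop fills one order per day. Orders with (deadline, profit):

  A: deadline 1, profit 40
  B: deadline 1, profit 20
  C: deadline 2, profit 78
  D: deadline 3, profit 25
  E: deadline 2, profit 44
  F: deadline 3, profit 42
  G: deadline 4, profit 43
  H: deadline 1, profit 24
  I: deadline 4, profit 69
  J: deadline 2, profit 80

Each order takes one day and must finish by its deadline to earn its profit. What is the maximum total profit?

Sort by profit descending; place each in the latest free slot ≤ its deadline.
Profit order: J=80 C=78 I=69 E=44 G=43 F=42 A=40 D=25 H=24 B=20
Assign: J→slot 2, C→slot 1, I→slot 4, E skipped, G→slot 3, F skipped, A skipped, D skipped, H skipped, B skipped.
Slots: [1:C] [2:J] [3:G] [4:I]
Profit = 78 + 80 + 43 + 69 = 270

270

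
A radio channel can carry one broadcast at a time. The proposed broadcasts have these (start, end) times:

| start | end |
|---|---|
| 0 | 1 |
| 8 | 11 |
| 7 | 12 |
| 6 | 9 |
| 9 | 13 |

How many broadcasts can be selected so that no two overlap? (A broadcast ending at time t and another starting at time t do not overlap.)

By end time: (0,1), (6,9), (8,11), (7,12), (9,13).
Pick (0,1); next start ≥ 1 → (6,9); next start ≥ 9 → (9,13).
Selected 3 broadcasts.

3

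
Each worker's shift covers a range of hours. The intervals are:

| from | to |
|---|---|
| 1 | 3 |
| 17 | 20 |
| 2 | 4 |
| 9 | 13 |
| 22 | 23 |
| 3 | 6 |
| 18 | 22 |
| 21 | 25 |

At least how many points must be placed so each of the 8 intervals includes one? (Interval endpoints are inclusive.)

4

Sorted: [1,3] [2,4] [3,6] [9,13] [17,20] [18,22] [22,23] [21,25]
{[1,3],[2,4],[3,6]} hit by 3; {[9,13]} hit by 13; {[17,20],[18,22]} hit by 20; {[22,23],[21,25]} hit by 23.
Points: 3, 13, 20, 23 (4 total).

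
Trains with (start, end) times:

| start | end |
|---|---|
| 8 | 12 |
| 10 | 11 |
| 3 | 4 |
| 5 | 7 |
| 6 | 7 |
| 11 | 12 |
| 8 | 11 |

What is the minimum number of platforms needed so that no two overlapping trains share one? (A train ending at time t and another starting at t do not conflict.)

3

Events (time:±→running): 3:+→1 4:-→0 5:+→1 6:+→2 7:-→1 7:-→0 8:+→1 8:+→2 10:+→3 … peak 3.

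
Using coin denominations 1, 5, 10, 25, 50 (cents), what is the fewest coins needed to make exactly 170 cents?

Use the largest denomination that fits, subtract, and repeat.
170 = 3×50 + 2×10
Total coins = 3 + 2 = 5

5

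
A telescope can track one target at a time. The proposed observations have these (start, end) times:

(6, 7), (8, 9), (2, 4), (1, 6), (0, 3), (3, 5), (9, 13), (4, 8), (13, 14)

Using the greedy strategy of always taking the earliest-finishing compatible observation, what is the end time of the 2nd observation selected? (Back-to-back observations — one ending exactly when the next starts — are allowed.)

5

Sorted by end: (0,3)  (2,4)  (3,5)  (1,6)  (6,7)  (4,8)  (8,9)  (9,13)  (13,14)
take (0,3); take (3,5); skip (1,6); take (6,7); skip (4,8); take (8,9); take (9,13); take (13,14).
Selected: (0,3) (3,5) (6,7) (8,9) (9,13) (13,14)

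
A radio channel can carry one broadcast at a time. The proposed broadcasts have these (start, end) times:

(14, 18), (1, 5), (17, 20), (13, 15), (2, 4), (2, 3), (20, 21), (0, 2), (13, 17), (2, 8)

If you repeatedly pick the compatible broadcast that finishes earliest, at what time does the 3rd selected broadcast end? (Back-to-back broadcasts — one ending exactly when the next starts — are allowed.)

Order by finish time; keep every interval that doesn't clash with the previous kept one.
Sorted by end: (0,2)  (2,3)  (2,4)  (1,5)  (2,8)  (13,15)  (13,17)  (14,18)  (17,20)  (20,21)
take (0,2); take (2,3); skip (2,4); take (13,15); skip (14,18); take (17,20); take (20,21).
Selected: (0,2) (2,3) (13,15) (17,20) (20,21)

15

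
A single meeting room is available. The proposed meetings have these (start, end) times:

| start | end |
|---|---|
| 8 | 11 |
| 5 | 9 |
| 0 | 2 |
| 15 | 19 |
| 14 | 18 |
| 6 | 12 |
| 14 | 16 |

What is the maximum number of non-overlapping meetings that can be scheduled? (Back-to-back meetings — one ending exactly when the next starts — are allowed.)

Sorted by end: (0,2)  (5,9)  (8,11)  (6,12)  (14,16)  (14,18)  (15,19)
take (0,2); take (5,9); skip (8,11); take (14,16).
Selected 3 meetings.

3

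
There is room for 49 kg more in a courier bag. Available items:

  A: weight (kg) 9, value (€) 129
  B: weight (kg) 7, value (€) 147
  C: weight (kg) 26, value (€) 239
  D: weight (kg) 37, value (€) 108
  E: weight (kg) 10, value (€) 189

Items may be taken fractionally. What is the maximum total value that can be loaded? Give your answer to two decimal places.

676.42

Sort by value per unit weight and fill in that order.
Order: B (147/7=21.00) > E (189/10=18.90) > A (129/9=14.33) > C (239/26=9.19) > D (108/37=2.92)
Fill: take B (7 @ 147) → take E (10 @ 189) → take A (9 @ 129) → take 23/26 of C → 211.42; 49/49 used.
Total value = 676.42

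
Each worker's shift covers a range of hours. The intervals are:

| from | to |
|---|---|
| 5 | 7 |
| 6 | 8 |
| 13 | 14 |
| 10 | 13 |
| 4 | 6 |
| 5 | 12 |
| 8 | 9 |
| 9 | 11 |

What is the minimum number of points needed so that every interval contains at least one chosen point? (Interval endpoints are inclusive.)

3

Sort by right endpoint; whenever an interval is uncovered, place a point at its right end.
Sorted: [4,6] [5,7] [6,8] [8,9] [9,11] [5,12] [10,13] [13,14]
{[4,6],[5,7],[6,8]} hit by 6; {[8,9],[9,11],[5,12]} hit by 9; {[10,13],[13,14]} hit by 13.
Points: 6, 9, 13 (3 total).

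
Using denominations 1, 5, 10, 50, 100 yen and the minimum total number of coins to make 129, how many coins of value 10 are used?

2

Use the largest denomination that fits, subtract, and repeat.
129 − 1×100→29 − 2×10→9 − 1×5→4 − 4×1→0
Count of 10: 2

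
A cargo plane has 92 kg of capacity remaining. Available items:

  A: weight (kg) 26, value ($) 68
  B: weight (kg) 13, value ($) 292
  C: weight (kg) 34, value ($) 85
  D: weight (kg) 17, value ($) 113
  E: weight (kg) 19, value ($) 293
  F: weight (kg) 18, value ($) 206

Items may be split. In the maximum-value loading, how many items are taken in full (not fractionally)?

Sort by value per unit weight and fill in that order.
Order: B (292/13=22.46) > E (293/19=15.42) > F (206/18=11.44) > D (113/17=6.65) > A (68/26=2.62) > C (85/34=2.50)
Fill: take B (13 @ 292) → take E (19 @ 293) → take F (18 @ 206) → take D (17 @ 113) → take 25/26 of A → 65.38; 92/92 used.
4 item(s) taken whole; one partial (take 25/26 of A).

4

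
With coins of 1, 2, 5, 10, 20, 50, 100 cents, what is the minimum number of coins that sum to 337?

337 − 3×100→37 − 1×20→17 − 1×10→7 − 1×5→2 − 1×2→0
Total coins = 3 + 1 + 1 + 1 + 1 = 7

7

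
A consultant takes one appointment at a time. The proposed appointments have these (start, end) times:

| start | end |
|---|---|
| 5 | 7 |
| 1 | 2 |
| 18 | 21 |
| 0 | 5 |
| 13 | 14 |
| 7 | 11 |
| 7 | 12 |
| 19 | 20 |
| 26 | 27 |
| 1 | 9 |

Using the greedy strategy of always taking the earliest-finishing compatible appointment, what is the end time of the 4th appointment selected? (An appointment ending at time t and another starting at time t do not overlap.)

By end time: (1,2), (0,5), (5,7), (1,9), (7,11), (7,12), (13,14), (19,20), (18,21), (26,27).
Pick (1,2); next start ≥ 2 → (5,7); next start ≥ 7 → (7,11); next start ≥ 11 → (13,14); next start ≥ 14 → (19,20); next start ≥ 20 → (26,27).
Selected: (1,2) (5,7) (7,11) (13,14) (19,20) (26,27)

14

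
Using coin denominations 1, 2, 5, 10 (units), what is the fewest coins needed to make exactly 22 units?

3

22 − 2×10→2 − 1×2→0
Total coins = 2 + 1 = 3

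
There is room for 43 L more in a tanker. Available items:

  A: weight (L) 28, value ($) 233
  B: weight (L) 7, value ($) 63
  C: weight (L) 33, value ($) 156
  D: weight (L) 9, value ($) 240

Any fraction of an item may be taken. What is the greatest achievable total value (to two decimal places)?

Greedy by value/weight ratio, highest first.
Order: D (240/9=26.67) > B (63/7=9.00) > A (233/28=8.32) > C (156/33=4.73)
Fill: take D (9 @ 240) → take B (7 @ 63) → take 27/28 of A → 224.68; 43/43 used.
Total value = 527.68

527.68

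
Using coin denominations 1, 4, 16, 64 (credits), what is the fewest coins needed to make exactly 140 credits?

140 − 2×64→12 − 3×4→0
Total coins = 2 + 3 = 5

5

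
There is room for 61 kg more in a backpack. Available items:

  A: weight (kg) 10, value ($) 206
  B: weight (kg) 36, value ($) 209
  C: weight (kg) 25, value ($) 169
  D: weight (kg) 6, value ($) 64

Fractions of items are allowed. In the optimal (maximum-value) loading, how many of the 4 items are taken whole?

3

Ratios (sorted): A 20.60, D 10.67, C 6.76, B 5.81
take A (10 @ 206); take D (6 @ 64); take C (25 @ 169); take 20/36 of B → 116.11. Capacity used 61/61.
3 item(s) taken whole; one partial (take 20/36 of B).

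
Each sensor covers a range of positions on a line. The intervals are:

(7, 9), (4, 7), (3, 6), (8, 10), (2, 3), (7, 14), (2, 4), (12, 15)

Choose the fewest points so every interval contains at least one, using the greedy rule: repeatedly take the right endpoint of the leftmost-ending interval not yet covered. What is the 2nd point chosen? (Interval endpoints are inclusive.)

7

Process intervals by earliest right end; each time one isn't hit yet, stab at its right endpoint.
Sorted: [2,3] [2,4] [3,6] [4,7] [7,9] [8,10] [7,14] [12,15]
{[2,3],[2,4],[3,6]} hit by 3; {[4,7],[7,9]} hit by 7; {[8,10],[7,14]} hit by 10; {[12,15]} hit by 15.
Points: 3, 7, 10, 15 (4 total).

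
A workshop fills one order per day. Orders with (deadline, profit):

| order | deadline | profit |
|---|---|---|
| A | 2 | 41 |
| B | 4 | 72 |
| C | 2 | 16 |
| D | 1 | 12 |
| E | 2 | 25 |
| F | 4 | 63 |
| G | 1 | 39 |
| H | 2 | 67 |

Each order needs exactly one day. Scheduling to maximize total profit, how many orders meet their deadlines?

4

Profit order: B=72 H=67 F=63 A=41 G=39 E=25 C=16 D=12
Assign: B→slot 4, H→slot 2, F→slot 3, A→slot 1, G skipped, E skipped, C skipped, D skipped.
Slots: [1:A] [2:H] [3:F] [4:B]
4 of 8 scheduled.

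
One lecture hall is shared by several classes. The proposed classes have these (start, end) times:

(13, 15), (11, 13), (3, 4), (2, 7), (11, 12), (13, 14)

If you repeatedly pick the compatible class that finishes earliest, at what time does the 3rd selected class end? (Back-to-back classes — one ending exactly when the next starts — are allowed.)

14

Greedy by earliest finish: after sorting by end time, pick each interval compatible with the last pick.
By end time: (3,4), (2,7), (11,12), (11,13), (13,14), (13,15).
Pick (3,4); next start ≥ 4 → (11,12); next start ≥ 12 → (13,14).
Selected: (3,4) (11,12) (13,14)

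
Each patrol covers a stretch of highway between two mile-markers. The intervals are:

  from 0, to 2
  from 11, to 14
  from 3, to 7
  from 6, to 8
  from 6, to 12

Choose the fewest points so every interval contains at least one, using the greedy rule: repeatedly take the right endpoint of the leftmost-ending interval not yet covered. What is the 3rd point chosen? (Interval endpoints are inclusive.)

14

Sorted: [0,2] [3,7] [6,8] [6,12] [11,14]
{[0,2]} hit by 2; {[3,7],[6,8],[6,12]} hit by 7; {[11,14]} hit by 14.
Points: 2, 7, 14 (3 total).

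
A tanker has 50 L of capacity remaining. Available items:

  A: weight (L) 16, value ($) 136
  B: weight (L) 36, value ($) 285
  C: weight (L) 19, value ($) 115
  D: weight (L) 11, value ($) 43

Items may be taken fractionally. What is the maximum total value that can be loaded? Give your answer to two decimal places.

405.17

Ratios (sorted): A 8.50, B 7.92, C 6.05, D 3.91
take A (16 @ 136); take 34/36 of B → 269.17. Capacity used 50/50.
Total value = 405.17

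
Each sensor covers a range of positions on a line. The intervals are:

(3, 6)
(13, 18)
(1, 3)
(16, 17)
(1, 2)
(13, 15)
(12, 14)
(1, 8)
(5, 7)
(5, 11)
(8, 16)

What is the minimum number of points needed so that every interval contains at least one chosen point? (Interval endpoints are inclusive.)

4

Sorted: [1,2] [1,3] [3,6] [5,7] [1,8] [5,11] [12,14] [13,15] [8,16] [16,17] [13,18]
{[1,2],[1,3]} hit by 2; {[3,6],[5,7],[1,8],[5,11]} hit by 6; {[12,14],[13,15],[8,16]} hit by 14; {[16,17],[13,18]} hit by 17.
Points: 2, 6, 14, 17 (4 total).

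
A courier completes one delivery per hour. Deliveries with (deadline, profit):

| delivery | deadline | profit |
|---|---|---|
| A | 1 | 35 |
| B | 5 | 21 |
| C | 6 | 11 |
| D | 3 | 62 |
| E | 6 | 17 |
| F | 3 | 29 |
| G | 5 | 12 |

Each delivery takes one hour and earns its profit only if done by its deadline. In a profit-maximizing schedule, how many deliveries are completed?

Profit order: D=62 A=35 F=29 B=21 E=17 G=12 C=11
Assign: D→slot 3, A→slot 1, F→slot 2, B→slot 5, E→slot 6, G→slot 4, C skipped.
Slots: [1:A] [2:F] [3:D] [4:G] [5:B] [6:E]
6 of 7 scheduled.

6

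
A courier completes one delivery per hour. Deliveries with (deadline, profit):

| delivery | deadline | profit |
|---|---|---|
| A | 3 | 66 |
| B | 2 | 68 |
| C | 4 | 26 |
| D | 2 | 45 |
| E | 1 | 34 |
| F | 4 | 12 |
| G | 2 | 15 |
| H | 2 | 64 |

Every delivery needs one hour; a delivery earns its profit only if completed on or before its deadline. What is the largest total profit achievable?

224

Take jobs in profit order; each goes to the latest open slot no later than its deadline.
Profit order: B=68 A=66 H=64 D=45 E=34 C=26 G=15 F=12
Assign: B→slot 2, A→slot 3, H→slot 1, D skipped, E skipped, C→slot 4, G skipped, F skipped.
Slots: [1:H] [2:B] [3:A] [4:C]
Profit = 64 + 68 + 66 + 26 = 224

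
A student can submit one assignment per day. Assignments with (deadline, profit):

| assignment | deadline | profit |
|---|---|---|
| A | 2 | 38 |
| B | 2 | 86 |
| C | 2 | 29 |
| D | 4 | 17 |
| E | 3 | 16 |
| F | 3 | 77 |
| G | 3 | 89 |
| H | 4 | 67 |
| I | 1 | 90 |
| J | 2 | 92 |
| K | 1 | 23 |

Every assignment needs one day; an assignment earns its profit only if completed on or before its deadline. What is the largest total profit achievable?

Profit order: J=92 I=90 G=89 B=86 F=77 H=67 A=38 C=29 K=23 D=17 E=16
Assign: J→slot 2, I→slot 1, G→slot 3, B skipped, F skipped, H→slot 4, A skipped, C skipped, K skipped, D skipped, E skipped.
Slots: [1:I] [2:J] [3:G] [4:H]
Profit = 90 + 92 + 89 + 67 = 338

338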